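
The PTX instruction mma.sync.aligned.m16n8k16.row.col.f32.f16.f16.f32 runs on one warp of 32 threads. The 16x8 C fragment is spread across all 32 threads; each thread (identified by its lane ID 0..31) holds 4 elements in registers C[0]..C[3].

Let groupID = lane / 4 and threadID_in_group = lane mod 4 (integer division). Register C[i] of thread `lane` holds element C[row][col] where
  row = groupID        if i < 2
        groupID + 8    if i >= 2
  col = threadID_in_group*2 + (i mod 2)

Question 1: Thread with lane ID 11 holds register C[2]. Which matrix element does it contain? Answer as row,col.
L=11→G=11>>2=2, T=11&3=3
[2]→row 2+8=10  col 3·2+0=6

10,6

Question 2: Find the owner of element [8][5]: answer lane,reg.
2,3

r=8→G=0,rhi=1  c=5→T=2,p=1
L=0*4+2=2  i=1*2+1=3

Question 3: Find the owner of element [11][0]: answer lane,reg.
12,2

r:11=>grp=3,rB=1  c:0=>tig=0,lo=0
L=3*4+0=12  i=1*2+0=2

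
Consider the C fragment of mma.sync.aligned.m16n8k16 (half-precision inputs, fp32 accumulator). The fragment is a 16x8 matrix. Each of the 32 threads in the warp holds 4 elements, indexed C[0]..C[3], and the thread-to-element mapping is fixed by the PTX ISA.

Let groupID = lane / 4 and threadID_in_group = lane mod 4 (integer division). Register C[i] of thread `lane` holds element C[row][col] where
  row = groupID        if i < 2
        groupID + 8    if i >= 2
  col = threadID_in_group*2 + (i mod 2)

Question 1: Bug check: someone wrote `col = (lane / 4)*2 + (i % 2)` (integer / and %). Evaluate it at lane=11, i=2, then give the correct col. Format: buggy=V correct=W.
`(lane / 4)*2 + (i % 2)`[11,2]->4
11: g=2,t=3
[2] (2+8,3*2+0) = (10,6)
col: 4 vs 6

buggy=4 correct=6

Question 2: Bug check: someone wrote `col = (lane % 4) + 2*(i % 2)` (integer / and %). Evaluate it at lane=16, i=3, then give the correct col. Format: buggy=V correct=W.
`(lane % 4) + 2*(i % 2)`[16,3]=>2
16: grp=4,tig=0
[3] (4+8,0*2+1) = (12,1)
col: 2 vs 1

buggy=2 correct=1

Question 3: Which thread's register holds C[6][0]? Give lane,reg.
r: 6->gid=6,r8=0  c: 0->tid=0,i&1=0
L=6*4+0=24  i=0*2+0=0

24,0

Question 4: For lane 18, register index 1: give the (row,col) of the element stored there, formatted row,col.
4,5

lane 18: gr=4 (18/4), th=2 (18%4)
i=1: r=4+0=4, c=2*2+1=5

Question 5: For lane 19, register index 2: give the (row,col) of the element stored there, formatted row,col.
12,6

19: grp=4,tig=3
[2] (4+8,3*2+0) = (12,6)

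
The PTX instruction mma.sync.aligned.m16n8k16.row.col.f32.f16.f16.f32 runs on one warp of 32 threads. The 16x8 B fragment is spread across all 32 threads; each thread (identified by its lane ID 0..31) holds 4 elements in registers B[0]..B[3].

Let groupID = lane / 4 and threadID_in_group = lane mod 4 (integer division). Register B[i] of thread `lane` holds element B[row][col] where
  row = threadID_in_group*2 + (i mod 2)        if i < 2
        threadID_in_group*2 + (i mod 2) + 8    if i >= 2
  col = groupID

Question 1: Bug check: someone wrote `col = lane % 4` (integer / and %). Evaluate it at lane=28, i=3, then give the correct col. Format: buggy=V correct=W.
`lane % 4`[28,3]->0
lane 28->28/4=7, 28 mod 4=0
i=3  r:2·0+1+8->9  c:7
col: 0 vs 7

buggy=0 correct=7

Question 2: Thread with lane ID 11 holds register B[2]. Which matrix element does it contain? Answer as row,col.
14,2

lane 11->11/4=2, 11 mod 4=3
i=2  r:2·3+0+8->14  c:2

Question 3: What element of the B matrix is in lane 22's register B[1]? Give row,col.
5,5

22: gid=5,tid=2
[1] (2*2+1+0,5) = (5,5)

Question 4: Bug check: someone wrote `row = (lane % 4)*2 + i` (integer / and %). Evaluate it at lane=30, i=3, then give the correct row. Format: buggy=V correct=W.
buggy=7 correct=13

`(lane % 4)*2 + i`[30,3]=>7
lane 30=>30/4=7, 30 mod 4=2
i=3  r:2·2+1+8=>13  c:7
row: 7 vs 13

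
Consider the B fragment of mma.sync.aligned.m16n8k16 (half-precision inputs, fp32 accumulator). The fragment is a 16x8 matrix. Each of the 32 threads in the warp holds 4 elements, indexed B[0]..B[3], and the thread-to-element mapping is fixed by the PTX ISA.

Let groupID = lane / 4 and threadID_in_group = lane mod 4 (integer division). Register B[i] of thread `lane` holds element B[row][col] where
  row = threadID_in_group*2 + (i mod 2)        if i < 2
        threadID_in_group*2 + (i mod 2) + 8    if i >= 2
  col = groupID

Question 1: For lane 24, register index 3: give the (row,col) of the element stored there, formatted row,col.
9,6

24: g=6,t=0
[3] (0*2+1+8,6) = (9,6)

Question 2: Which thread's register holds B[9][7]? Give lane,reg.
28,3

c:7=>grp=7  r:9=>rB=1,tig=0,lo=1
L=7*4+0=28  i=1*2+1=3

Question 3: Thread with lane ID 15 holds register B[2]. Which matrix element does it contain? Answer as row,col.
14,3

lane 15=>15/4=3, 15 mod 4=3
i=2  r:2·3+0+8=>14  c:3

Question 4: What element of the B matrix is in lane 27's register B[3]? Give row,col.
L=27->gid=27>>2=6, tid=27&3=3
[3]->row 3·2+1+8=15  col gid=6

15,6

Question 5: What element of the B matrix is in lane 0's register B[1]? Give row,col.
lane 0: g=0 (0/4), t=0 (0%4)
i=1: r=0*2+1+0=1, c=g=0

1,0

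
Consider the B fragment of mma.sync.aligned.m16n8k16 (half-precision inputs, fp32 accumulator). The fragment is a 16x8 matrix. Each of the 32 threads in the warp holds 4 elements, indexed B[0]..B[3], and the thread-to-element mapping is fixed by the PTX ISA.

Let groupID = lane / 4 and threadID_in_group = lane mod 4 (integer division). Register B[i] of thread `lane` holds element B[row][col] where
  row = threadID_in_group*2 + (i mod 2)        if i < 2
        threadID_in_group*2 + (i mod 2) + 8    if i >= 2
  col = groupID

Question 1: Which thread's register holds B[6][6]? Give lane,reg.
27,0

c=6⇒gr=6  r=6⇒Rb=0,th=3,odd=0
L=6*4+3=27  i=0*2+0=0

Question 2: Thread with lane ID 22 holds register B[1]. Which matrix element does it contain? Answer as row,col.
5,5

L=22->gid=22>>2=5, tid=22&3=2
[1]->row 2·2+1+0=5  col gid=5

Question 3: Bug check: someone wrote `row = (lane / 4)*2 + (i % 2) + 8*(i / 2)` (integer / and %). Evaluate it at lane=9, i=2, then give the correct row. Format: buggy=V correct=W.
buggy=12 correct=10

`(lane / 4)*2 + (i % 2) + 8*(i / 2)`[9,2]=>12
lane 9=>9/4=2, 9 mod 4=1
i=2  r:2·1+0+8=>10  c:2
row: 12 vs 10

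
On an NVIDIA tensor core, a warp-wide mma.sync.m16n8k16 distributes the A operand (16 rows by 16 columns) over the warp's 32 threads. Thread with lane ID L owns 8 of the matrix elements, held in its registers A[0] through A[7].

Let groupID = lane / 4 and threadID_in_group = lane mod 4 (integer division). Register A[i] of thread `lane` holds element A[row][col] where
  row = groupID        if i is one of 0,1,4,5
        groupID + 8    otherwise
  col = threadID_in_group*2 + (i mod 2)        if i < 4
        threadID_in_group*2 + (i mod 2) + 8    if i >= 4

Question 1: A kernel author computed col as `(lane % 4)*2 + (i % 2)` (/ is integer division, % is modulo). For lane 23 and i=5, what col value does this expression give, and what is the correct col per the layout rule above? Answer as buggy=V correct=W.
`(lane % 4)*2 + (i % 2)`[23,5]=>7
lane 23: grp=5 (23/4), tig=3 (23%4)
i=5: r=5+0=5, c=3*2+1+8=15
col: 7 vs 15

buggy=7 correct=15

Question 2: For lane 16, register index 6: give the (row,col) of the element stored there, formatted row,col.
lane 16: grp=4 (16/4), tig=0 (16%4)
i=6: r=4+8=12, c=0*2+0+8=8

12,8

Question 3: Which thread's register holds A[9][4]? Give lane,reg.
6,2

r=9->g=1,rb=1  c=4->cb=0,t=2,b0=0
L=1*4+2=6  i=0*4+1*2+0=2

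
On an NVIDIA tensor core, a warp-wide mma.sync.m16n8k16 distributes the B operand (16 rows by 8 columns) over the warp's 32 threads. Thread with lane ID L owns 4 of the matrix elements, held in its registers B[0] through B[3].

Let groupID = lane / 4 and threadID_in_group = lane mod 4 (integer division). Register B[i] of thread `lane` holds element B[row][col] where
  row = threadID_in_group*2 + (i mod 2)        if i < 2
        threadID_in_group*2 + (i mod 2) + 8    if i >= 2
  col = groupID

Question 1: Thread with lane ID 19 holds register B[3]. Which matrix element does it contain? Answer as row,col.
L=19→G=19>>2=4, T=19&3=3
[3]→row 3·2+1+8=15  col G=4

15,4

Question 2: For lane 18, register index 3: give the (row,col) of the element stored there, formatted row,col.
18: G=4,T=2
[3] (2*2+1+8,4) = (13,4)

13,4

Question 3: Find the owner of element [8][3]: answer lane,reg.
12,2

c=3->g=3  r=8->rb=1,t=0,b0=0
L=3*4+0=12  i=1*2+0=2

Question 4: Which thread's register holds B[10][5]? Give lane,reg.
21,2

c: 5->gid=5  r: 10->r8=1,tid=1,i&1=0
L=5*4+1=21  i=1*2+0=2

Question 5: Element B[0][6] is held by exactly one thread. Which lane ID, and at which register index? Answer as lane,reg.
24,0

c: 6->gid=6  r: 0->r8=0,tid=0,i&1=0
L=6*4+0=24  i=0*2+0=0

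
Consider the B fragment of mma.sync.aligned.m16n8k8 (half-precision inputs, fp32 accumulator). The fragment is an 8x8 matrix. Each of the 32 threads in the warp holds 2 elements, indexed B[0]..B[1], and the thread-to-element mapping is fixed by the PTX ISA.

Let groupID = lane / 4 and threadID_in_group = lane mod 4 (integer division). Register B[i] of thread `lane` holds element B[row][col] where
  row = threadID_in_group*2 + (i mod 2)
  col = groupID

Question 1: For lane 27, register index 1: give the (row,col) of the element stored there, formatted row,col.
7,6

lane 27: gid=6 (27/4), tid=3 (27%4)
i=1: r=3*2+1=7, c=gid=6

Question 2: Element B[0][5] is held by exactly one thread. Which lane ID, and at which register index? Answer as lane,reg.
20,0

c=5->g=5  r=0->t=0,b0=0
L=5*4+0=20  i=0=0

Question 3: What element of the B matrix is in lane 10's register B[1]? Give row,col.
lane 10⇒10/4=2, 10 mod 4=2
i=1  r:2·2+1⇒5  c:2

5,2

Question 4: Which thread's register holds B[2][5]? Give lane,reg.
c:5=>grp=5  r:2=>tig=1,lo=0
L=5*4+1=21  i=0=0

21,0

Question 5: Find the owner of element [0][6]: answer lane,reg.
c:6=>grp=6  r:0=>tig=0,lo=0
L=6*4+0=24  i=0=0

24,0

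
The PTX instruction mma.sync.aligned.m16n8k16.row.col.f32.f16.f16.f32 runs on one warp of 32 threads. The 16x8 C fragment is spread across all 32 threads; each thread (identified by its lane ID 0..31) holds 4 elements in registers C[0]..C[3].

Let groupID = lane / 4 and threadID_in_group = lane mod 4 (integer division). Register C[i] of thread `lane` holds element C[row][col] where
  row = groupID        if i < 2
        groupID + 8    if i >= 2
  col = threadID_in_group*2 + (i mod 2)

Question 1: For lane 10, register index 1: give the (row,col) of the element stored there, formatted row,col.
10: G=2,T=2
[1] (2+0,2*2+1) = (2,5)

2,5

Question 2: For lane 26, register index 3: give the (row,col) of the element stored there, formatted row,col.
14,5

lane 26: gr=6 (26/4), th=2 (26%4)
i=3: r=6+8=14, c=2*2+1=5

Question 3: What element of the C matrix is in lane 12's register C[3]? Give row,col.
12: G=3,T=0
[3] (3+8,0*2+1) = (11,1)

11,1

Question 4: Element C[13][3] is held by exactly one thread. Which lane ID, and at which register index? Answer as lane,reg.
21,3

r:13=>grp=5,rB=1  c:3=>tig=1,lo=1
L=5*4+1=21  i=1*2+1=3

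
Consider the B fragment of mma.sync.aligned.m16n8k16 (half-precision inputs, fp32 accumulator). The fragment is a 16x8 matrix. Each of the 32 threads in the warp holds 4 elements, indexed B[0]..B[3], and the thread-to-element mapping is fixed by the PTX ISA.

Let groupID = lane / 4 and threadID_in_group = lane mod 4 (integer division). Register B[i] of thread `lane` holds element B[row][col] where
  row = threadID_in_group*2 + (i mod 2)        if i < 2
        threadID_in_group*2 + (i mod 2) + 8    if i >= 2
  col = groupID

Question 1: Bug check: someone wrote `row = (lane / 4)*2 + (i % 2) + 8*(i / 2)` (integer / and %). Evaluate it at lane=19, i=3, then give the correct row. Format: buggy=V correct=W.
buggy=17 correct=15

`(lane / 4)*2 + (i % 2) + 8*(i / 2)`[19,3]→17
19: G=4,T=3
[3] (3*2+1+8,4) = (15,4)
row: 17 vs 15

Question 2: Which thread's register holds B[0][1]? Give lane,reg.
4,0

c=1->g=1  r=0->rb=0,t=0,b0=0
L=1*4+0=4  i=0*2+0=0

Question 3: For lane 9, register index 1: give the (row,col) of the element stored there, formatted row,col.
lane 9: gr=2 (9/4), th=1 (9%4)
i=1: r=1*2+1+0=3, c=gr=2

3,2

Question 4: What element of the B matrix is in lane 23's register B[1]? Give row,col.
7,5

lane 23: gr=5 (23/4), th=3 (23%4)
i=1: r=3*2+1+0=7, c=gr=5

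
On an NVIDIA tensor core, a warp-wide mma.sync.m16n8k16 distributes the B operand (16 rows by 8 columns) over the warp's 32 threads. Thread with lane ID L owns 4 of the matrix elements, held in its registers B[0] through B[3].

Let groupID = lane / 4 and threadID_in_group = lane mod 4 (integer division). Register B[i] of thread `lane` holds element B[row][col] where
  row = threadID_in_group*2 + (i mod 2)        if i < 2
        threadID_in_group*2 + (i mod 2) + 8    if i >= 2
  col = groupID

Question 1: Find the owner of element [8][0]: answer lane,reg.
0,2

c:0=>grp=0  r:8=>rB=1,tig=0,lo=0
L=0*4+0=0  i=1*2+0=2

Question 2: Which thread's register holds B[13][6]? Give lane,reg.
c=6->g=6  r=13->rb=1,t=2,b0=1
L=6*4+2=26  i=1*2+1=3

26,3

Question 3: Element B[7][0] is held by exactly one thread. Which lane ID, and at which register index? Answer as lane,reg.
c=0⇒gr=0  r=7⇒Rb=0,th=3,odd=1
L=0*4+3=3  i=0*2+1=1

3,1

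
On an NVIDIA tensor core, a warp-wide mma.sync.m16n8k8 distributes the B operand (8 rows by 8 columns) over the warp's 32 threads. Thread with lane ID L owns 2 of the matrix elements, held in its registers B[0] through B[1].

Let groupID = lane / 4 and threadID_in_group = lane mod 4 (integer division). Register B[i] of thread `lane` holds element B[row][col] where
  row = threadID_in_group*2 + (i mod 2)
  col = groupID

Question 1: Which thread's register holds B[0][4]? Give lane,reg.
16,0

c:4=>grp=4  r:0=>tig=0,lo=0
L=4*4+0=16  i=0=0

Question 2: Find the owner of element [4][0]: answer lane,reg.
2,0

c=0->g=0  r=4->t=2,b0=0
L=0*4+2=2  i=0=0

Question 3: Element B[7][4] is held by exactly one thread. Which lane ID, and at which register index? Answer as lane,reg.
c:4=>grp=4  r:7=>tig=3,lo=1
L=4*4+3=19  i=1=1

19,1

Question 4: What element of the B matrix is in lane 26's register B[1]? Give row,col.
26: grp=6,tig=2
[1] (2*2+1,6) = (5,6)

5,6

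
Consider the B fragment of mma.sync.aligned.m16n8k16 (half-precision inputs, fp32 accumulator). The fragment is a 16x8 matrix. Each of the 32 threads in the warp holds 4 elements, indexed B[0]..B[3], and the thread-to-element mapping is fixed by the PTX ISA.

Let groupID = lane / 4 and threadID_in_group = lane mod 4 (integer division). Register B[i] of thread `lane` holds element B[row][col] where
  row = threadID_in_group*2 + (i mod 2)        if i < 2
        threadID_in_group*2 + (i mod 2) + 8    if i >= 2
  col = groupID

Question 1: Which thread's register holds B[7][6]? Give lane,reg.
27,1

c: 6->gid=6  r: 7->r8=0,tid=3,i&1=1
L=6*4+3=27  i=0*2+1=1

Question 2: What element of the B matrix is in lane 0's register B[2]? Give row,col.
lane 0: gid=0 (0/4), tid=0 (0%4)
i=2: r=0*2+0+8=8, c=gid=0

8,0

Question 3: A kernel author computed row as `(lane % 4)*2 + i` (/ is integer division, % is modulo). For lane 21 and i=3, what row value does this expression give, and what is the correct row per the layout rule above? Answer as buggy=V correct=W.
`(lane % 4)*2 + i`[21,3]->5
21: g=5,t=1
[3] (1*2+1+8,5) = (11,5)
row: 5 vs 11

buggy=5 correct=11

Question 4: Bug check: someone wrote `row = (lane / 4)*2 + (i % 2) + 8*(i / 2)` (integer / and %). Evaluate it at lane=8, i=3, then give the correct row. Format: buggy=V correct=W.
buggy=13 correct=9

`(lane / 4)*2 + (i % 2) + 8*(i / 2)`[8,3]→13
lane 8→8/4=2, 8 mod 4=0
i=3  r:2·0+1+8→9  c:2
row: 13 vs 9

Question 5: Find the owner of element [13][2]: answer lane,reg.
c:2=>grp=2  r:13=>rB=1,tig=2,lo=1
L=2*4+2=10  i=1*2+1=3

10,3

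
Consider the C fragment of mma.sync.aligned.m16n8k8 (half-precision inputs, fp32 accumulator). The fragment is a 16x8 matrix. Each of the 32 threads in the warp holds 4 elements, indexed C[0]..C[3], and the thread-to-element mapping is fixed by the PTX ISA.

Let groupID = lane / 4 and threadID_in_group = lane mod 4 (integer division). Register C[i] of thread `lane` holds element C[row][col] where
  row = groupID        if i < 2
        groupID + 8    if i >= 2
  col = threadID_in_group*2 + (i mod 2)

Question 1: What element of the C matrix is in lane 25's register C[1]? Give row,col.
25: G=6,T=1
[1] (6+0,1*2+1) = (6,3)

6,3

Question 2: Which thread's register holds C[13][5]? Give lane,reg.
22,3

r:13=>grp=5,rB=1  c:5=>tig=2,lo=1
L=5*4+2=22  i=1*2+1=3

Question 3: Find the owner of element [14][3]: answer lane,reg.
r:14=>grp=6,rB=1  c:3=>tig=1,lo=1
L=6*4+1=25  i=1*2+1=3

25,3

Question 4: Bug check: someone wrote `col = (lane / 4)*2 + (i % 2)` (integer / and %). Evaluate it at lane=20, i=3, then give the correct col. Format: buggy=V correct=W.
`(lane / 4)*2 + (i % 2)`[20,3]=>11
L=20=>grp=20>>2=5, tig=20&3=0
[3]=>row 5+8=13  col 0·2+1=1
col: 11 vs 1

buggy=11 correct=1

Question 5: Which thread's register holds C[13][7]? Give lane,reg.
23,3

r:13=>grp=5,rB=1  c:7=>tig=3,lo=1
L=5*4+3=23  i=1*2+1=3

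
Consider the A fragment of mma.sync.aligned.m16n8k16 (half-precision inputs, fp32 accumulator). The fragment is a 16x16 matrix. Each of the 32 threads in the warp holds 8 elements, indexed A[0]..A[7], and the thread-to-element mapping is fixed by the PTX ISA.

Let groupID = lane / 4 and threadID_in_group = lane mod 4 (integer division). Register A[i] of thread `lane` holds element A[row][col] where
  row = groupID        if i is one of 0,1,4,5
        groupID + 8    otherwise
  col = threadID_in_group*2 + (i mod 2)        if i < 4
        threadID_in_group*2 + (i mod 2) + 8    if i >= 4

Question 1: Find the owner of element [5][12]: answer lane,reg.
22,4

r:5=>grp=5,rB=0  c:12=>cB=1,tig=2,lo=0
L=5*4+2=22  i=1*4+0*2+0=4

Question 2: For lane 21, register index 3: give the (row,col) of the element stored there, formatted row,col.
13,3

L=21->gid=21>>2=5, tid=21&3=1
[3]->row 5+8=13  col 1·2+1+0=3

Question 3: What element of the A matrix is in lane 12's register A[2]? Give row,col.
lane 12: G=3 (12/4), T=0 (12%4)
i=2: r=3+8=11, c=0*2+0+0=0

11,0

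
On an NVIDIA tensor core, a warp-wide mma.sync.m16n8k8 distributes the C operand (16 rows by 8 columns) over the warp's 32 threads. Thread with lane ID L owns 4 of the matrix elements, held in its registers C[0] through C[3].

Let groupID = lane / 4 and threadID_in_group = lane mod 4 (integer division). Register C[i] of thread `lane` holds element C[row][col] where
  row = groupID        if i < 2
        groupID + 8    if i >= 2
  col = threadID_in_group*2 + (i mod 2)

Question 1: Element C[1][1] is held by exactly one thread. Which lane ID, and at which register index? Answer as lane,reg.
r:1=>grp=1,rB=0  c:1=>tig=0,lo=1
L=1*4+0=4  i=0*2+1=1

4,1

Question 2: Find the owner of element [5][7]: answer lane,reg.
23,1

r=5⇒gr=5,Rb=0  c=7⇒th=3,odd=1
L=5*4+3=23  i=0*2+1=1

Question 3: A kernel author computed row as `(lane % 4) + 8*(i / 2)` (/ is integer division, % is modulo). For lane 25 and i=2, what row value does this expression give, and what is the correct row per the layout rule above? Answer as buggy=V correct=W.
buggy=9 correct=14

`(lane % 4) + 8*(i / 2)`[25,2]->9
L=25->gid=25>>2=6, tid=25&3=1
[2]->row 6+8=14  col 1·2+0=2
row: 9 vs 14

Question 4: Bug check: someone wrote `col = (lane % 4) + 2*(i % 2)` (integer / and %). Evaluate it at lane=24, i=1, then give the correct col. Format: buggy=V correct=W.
buggy=2 correct=1

`(lane % 4) + 2*(i % 2)`[24,1]->2
24: g=6,t=0
[1] (6+0,0*2+1) = (6,1)
col: 2 vs 1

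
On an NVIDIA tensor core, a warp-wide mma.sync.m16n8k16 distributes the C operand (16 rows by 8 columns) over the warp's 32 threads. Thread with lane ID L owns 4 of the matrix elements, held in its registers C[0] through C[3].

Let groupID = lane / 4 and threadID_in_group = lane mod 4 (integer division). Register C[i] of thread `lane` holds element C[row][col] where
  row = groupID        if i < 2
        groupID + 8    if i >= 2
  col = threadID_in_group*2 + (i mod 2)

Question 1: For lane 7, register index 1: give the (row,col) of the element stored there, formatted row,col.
lane 7=>7/4=1, 7 mod 4=3
i=1  r:1+0=>1  c:2·3+1=>7

1,7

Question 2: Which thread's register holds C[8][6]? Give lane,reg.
3,2

r=8⇒gr=0,Rb=1  c=6⇒th=3,odd=0
L=0*4+3=3  i=1*2+0=2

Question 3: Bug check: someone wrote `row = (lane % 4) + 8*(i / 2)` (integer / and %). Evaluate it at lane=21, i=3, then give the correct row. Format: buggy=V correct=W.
`(lane % 4) + 8*(i / 2)`[21,3]→9
21: G=5,T=1
[3] (5+8,1*2+1) = (13,3)
row: 9 vs 13

buggy=9 correct=13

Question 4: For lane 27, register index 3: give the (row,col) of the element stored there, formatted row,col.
14,7

lane 27: G=6 (27/4), T=3 (27%4)
i=3: r=6+8=14, c=3*2+1=7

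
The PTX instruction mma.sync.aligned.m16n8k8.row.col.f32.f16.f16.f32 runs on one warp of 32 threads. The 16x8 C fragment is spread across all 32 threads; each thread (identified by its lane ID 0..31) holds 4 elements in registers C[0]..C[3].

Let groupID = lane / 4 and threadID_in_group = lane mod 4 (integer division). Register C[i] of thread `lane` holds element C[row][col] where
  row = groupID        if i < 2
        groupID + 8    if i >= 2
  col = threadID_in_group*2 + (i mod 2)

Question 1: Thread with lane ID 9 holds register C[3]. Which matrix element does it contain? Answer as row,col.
lane 9: gid=2 (9/4), tid=1 (9%4)
i=3: r=2+8=10, c=1*2+1=3

10,3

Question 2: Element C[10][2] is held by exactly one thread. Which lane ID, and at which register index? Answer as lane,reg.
r=10->g=2,rb=1  c=2->t=1,b0=0
L=2*4+1=9  i=1*2+0=2

9,2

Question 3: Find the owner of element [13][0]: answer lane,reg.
20,2

r: 13->gid=5,r8=1  c: 0->tid=0,i&1=0
L=5*4+0=20  i=1*2+0=2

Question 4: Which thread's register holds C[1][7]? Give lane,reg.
r:1=>grp=1,rB=0  c:7=>tig=3,lo=1
L=1*4+3=7  i=0*2+1=1

7,1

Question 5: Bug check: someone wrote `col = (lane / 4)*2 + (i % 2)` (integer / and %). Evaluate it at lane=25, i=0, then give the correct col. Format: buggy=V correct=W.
`(lane / 4)*2 + (i % 2)`[25,0]⇒12
lane 25: gr=6 (25/4), th=1 (25%4)
i=0: r=6+0=6, c=1*2+0=2
col: 12 vs 2

buggy=12 correct=2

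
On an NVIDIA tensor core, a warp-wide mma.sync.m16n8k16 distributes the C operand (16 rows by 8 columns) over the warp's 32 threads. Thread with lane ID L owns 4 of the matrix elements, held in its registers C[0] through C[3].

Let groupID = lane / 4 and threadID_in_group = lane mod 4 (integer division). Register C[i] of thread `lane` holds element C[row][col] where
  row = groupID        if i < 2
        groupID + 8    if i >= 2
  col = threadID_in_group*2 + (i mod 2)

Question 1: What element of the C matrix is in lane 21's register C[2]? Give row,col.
L=21->g=21>>2=5, t=21&3=1
[2]->row 5+8=13  col 1·2+0=2

13,2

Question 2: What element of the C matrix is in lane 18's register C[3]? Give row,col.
12,5

18: gr=4,th=2
[3] (4+8,2*2+1) = (12,5)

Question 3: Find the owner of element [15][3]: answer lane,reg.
29,3

r: 15->gid=7,r8=1  c: 3->tid=1,i&1=1
L=7*4+1=29  i=1*2+1=3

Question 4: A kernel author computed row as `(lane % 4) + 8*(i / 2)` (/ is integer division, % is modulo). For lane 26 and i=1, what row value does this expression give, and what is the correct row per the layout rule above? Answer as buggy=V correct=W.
buggy=2 correct=6

`(lane % 4) + 8*(i / 2)`[26,1]⇒2
L=26⇒gr=26>>2=6, th=26&3=2
[1]⇒row 6+0=6  col 2·2+1=5
row: 2 vs 6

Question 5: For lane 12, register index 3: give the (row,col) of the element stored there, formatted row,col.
11,1

12: G=3,T=0
[3] (3+8,0*2+1) = (11,1)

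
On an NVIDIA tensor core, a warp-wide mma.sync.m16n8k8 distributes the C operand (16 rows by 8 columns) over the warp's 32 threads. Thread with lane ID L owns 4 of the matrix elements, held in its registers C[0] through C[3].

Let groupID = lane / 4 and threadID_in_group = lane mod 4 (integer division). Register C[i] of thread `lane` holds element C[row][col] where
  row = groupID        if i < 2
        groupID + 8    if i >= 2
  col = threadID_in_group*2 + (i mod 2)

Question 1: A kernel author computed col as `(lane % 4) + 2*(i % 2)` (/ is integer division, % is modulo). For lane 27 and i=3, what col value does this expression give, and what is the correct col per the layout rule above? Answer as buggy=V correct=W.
buggy=5 correct=7

`(lane % 4) + 2*(i % 2)`[27,3]=>5
27: grp=6,tig=3
[3] (6+8,3*2+1) = (14,7)
col: 5 vs 7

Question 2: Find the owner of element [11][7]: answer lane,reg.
r:11=>grp=3,rB=1  c:7=>tig=3,lo=1
L=3*4+3=15  i=1*2+1=3

15,3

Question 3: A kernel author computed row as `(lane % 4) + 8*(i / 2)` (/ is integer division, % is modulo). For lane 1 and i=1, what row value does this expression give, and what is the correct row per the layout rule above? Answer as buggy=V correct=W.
buggy=1 correct=0

`(lane % 4) + 8*(i / 2)`[1,1]→1
lane 1→1/4=0, 1 mod 4=1
i=1  r:0+0→0  c:2·1+1→3
row: 1 vs 0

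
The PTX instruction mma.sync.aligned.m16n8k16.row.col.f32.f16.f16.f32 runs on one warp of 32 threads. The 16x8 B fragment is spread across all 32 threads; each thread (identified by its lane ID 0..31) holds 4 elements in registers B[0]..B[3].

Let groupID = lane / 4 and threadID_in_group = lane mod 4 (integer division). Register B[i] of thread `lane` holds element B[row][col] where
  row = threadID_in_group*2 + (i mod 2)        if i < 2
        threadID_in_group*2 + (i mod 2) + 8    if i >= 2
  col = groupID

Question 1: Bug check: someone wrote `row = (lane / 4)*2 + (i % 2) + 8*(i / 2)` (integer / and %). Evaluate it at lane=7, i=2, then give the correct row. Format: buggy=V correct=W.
`(lane / 4)*2 + (i % 2) + 8*(i / 2)`[7,2]->10
L=7->g=7>>2=1, t=7&3=3
[2]->row 3·2+0+8=14  col g=1
row: 10 vs 14

buggy=10 correct=14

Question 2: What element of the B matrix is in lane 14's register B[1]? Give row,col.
14: g=3,t=2
[1] (2*2+1+0,3) = (5,3)

5,3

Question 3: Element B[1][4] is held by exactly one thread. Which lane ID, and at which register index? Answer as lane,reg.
c:4=>grp=4  r:1=>rB=0,tig=0,lo=1
L=4*4+0=16  i=0*2+1=1

16,1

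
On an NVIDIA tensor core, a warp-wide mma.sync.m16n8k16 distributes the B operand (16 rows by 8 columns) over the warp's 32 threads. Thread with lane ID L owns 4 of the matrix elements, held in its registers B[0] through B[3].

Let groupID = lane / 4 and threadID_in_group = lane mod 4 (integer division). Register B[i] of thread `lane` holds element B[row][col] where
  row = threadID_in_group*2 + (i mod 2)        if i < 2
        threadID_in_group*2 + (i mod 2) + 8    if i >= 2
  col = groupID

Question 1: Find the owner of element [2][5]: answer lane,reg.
c=5→G=5  r=2→rhi=0,T=1,p=0
L=5*4+1=21  i=0*2+0=0

21,0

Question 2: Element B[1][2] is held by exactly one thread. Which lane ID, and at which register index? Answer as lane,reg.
c=2->g=2  r=1->rb=0,t=0,b0=1
L=2*4+0=8  i=0*2+1=1

8,1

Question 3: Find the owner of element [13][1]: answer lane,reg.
c:1=>grp=1  r:13=>rB=1,tig=2,lo=1
L=1*4+2=6  i=1*2+1=3

6,3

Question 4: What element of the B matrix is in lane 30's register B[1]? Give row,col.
lane 30->30/4=7, 30 mod 4=2
i=1  r:2·2+1+0->5  c:7

5,7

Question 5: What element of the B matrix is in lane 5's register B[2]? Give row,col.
lane 5=>5/4=1, 5 mod 4=1
i=2  r:2·1+0+8=>10  c:1

10,1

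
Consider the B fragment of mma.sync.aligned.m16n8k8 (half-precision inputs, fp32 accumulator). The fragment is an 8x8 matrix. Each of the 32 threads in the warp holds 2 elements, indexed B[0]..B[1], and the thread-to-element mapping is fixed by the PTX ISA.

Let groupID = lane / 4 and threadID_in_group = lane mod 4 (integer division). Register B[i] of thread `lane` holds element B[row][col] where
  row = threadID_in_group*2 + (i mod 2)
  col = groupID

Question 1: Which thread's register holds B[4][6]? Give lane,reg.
c:6=>grp=6  r:4=>tig=2,lo=0
L=6*4+2=26  i=0=0

26,0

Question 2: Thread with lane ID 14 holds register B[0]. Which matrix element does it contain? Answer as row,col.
L=14=>grp=14>>2=3, tig=14&3=2
[0]=>row 2·2+0=4  col grp=3

4,3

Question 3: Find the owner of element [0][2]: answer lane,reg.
8,0

c: 2->gid=2  r: 0->tid=0,i&1=0
L=2*4+0=8  i=0=0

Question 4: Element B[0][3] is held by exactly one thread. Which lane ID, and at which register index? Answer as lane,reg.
12,0

c=3⇒gr=3  r=0⇒th=0,odd=0
L=3*4+0=12  i=0=0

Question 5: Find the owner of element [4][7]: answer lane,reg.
30,0

c=7->g=7  r=4->t=2,b0=0
L=7*4+2=30  i=0=0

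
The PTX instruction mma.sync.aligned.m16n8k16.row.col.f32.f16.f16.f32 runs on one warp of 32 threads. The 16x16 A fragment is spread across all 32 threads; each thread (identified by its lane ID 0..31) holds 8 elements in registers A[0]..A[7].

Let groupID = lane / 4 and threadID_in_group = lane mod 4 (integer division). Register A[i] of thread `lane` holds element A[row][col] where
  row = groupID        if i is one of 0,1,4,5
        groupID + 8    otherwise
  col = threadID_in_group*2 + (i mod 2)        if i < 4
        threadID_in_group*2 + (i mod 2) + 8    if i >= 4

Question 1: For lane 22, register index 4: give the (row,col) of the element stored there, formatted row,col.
lane 22=>22/4=5, 22 mod 4=2
i=4  r:5+0=>5  c:2·2+0+8=>12

5,12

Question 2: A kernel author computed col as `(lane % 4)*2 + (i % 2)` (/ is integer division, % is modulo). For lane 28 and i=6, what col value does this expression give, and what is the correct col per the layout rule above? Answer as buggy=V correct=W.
buggy=0 correct=8

`(lane % 4)*2 + (i % 2)`[28,6]⇒0
lane 28: gr=7 (28/4), th=0 (28%4)
i=6: r=7+8=15, c=0*2+0+8=8
col: 0 vs 8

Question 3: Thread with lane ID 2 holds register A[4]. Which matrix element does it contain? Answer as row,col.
0,12

lane 2→2/4=0, 2 mod 4=2
i=4  r:0+0→0  c:2·2+0+8→12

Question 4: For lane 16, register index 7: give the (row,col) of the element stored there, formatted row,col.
12,9

L=16->gid=16>>2=4, tid=16&3=0
[7]->row 4+8=12  col 0·2+1+8=9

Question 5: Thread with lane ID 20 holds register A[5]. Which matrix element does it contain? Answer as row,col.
5,9

20: grp=5,tig=0
[5] (5+0,0*2+1+8) = (5,9)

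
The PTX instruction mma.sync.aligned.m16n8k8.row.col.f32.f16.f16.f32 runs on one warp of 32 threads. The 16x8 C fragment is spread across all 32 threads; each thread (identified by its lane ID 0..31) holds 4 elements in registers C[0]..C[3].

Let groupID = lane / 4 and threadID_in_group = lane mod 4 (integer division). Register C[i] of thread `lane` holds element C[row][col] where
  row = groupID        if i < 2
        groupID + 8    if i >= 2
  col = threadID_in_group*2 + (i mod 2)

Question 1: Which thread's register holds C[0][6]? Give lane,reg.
3,0

r=0->g=0,rb=0  c=6->t=3,b0=0
L=0*4+3=3  i=0*2+0=0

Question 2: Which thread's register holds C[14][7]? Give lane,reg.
r: 14->gid=6,r8=1  c: 7->tid=3,i&1=1
L=6*4+3=27  i=1*2+1=3

27,3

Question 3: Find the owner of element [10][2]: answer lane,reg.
9,2

r=10->g=2,rb=1  c=2->t=1,b0=0
L=2*4+1=9  i=1*2+0=2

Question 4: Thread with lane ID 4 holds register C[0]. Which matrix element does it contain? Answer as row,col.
L=4⇒gr=4>>2=1, th=4&3=0
[0]⇒row 1+0=1  col 0·2+0=0

1,0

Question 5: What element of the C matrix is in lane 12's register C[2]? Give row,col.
11,0

12: gid=3,tid=0
[2] (3+8,0*2+0) = (11,0)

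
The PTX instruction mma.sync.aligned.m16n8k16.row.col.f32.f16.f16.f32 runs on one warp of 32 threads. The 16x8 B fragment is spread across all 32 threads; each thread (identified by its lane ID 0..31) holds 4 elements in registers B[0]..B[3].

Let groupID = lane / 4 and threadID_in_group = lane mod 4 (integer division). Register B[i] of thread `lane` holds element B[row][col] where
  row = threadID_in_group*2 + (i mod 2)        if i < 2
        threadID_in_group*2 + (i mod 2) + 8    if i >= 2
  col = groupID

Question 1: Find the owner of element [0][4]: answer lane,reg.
c=4->g=4  r=0->rb=0,t=0,b0=0
L=4*4+0=16  i=0*2+0=0

16,0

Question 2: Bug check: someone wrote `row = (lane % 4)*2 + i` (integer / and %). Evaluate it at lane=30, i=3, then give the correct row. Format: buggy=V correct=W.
`(lane % 4)*2 + i`[30,3]->7
30: gid=7,tid=2
[3] (2*2+1+8,7) = (13,7)
row: 7 vs 13

buggy=7 correct=13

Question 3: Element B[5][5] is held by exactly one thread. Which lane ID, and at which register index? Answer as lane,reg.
c=5->g=5  r=5->rb=0,t=2,b0=1
L=5*4+2=22  i=0*2+1=1

22,1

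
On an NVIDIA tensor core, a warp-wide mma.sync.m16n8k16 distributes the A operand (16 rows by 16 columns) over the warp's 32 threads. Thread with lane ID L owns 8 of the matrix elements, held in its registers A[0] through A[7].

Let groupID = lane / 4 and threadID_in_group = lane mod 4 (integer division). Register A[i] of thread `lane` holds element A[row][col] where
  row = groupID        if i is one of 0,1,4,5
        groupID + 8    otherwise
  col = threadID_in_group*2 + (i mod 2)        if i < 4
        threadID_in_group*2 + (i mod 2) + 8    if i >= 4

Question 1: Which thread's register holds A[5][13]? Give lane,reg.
22,5

r:5=>grp=5,rB=0  c:13=>cB=1,tig=2,lo=1
L=5*4+2=22  i=1*4+0*2+1=5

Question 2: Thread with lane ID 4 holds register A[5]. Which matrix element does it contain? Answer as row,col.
1,9

lane 4⇒4/4=1, 4 mod 4=0
i=5  r:1+0⇒1  c:2·0+1+8⇒9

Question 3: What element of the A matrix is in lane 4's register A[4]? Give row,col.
4: G=1,T=0
[4] (1+0,0*2+0+8) = (1,8)

1,8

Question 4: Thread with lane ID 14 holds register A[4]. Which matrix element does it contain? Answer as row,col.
3,12

lane 14: grp=3 (14/4), tig=2 (14%4)
i=4: r=3+0=3, c=2*2+0+8=12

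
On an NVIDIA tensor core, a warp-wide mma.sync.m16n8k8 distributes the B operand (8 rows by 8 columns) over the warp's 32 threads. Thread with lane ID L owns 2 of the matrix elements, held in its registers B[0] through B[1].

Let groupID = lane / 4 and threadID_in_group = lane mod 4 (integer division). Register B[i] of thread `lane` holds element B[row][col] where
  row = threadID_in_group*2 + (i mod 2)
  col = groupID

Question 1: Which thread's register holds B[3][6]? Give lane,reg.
25,1

c: 6->gid=6  r: 3->tid=1,i&1=1
L=6*4+1=25  i=1=1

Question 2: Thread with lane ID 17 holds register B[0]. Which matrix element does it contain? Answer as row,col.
2,4

17: G=4,T=1
[0] (1*2+0,4) = (2,4)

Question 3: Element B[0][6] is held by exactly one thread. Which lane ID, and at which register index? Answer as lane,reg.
c=6->g=6  r=0->t=0,b0=0
L=6*4+0=24  i=0=0

24,0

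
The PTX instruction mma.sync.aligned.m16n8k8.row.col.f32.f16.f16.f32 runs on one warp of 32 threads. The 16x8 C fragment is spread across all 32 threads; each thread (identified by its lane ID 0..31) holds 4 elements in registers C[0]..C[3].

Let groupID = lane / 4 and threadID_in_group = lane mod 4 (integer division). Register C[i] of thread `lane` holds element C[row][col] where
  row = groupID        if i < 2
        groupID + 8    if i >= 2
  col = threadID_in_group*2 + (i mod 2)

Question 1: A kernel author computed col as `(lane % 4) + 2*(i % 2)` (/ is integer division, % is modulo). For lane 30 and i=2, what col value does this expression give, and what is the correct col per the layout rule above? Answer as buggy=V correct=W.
`(lane % 4) + 2*(i % 2)`[30,2]->2
lane 30: gid=7 (30/4), tid=2 (30%4)
i=2: r=7+8=15, c=2*2+0=4
col: 2 vs 4

buggy=2 correct=4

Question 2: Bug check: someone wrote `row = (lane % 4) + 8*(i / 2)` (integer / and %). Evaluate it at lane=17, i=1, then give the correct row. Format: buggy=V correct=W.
buggy=1 correct=4

`(lane % 4) + 8*(i / 2)`[17,1]=>1
lane 17=>17/4=4, 17 mod 4=1
i=1  r:4+0=>4  c:2·1+1=>3
row: 1 vs 4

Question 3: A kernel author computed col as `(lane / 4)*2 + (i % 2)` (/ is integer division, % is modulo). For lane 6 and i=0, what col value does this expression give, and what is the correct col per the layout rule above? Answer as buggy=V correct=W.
buggy=2 correct=4

`(lane / 4)*2 + (i % 2)`[6,0]⇒2
6: gr=1,th=2
[0] (1+0,2*2+0) = (1,4)
col: 2 vs 4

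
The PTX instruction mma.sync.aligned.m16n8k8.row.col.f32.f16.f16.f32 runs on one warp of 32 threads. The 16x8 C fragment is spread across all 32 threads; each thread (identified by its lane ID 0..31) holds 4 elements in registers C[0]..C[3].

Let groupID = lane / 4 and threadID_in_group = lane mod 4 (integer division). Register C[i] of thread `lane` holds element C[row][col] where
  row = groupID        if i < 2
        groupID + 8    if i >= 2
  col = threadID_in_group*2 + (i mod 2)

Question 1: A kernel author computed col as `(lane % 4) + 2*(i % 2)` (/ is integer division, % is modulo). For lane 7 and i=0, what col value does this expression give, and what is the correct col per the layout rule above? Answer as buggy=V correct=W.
buggy=3 correct=6

`(lane % 4) + 2*(i % 2)`[7,0]->3
lane 7->7/4=1, 7 mod 4=3
i=0  r:1+0->1  c:2·3+0->6
col: 3 vs 6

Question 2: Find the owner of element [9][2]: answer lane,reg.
5,2

r:9=>grp=1,rB=1  c:2=>tig=1,lo=0
L=1*4+1=5  i=1*2+0=2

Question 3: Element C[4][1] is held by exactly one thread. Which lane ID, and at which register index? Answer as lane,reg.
16,1

r: 4->gid=4,r8=0  c: 1->tid=0,i&1=1
L=4*4+0=16  i=0*2+1=1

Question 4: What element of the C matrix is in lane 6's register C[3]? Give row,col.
L=6=>grp=6>>2=1, tig=6&3=2
[3]=>row 1+8=9  col 2·2+1=5

9,5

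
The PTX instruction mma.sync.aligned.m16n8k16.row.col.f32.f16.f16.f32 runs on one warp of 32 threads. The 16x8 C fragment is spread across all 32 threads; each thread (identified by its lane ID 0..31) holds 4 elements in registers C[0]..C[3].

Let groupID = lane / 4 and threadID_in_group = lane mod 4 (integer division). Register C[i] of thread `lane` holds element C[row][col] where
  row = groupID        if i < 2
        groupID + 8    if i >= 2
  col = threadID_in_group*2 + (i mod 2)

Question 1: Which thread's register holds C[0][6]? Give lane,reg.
r: 0->gid=0,r8=0  c: 6->tid=3,i&1=0
L=0*4+3=3  i=0*2+0=0

3,0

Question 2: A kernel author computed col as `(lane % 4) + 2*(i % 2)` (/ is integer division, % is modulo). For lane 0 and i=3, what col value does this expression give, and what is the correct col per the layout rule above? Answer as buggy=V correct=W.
`(lane % 4) + 2*(i % 2)`[0,3]=>2
lane 0: grp=0 (0/4), tig=0 (0%4)
i=3: r=0+8=8, c=0*2+1=1
col: 2 vs 1

buggy=2 correct=1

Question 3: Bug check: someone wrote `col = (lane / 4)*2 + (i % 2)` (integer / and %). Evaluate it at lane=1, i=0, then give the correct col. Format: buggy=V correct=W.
`(lane / 4)*2 + (i % 2)`[1,0]⇒0
L=1⇒gr=1>>2=0, th=1&3=1
[0]⇒row 0+0=0  col 1·2+0=2
col: 0 vs 2

buggy=0 correct=2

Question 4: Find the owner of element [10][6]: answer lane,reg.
11,2

r:10=>grp=2,rB=1  c:6=>tig=3,lo=0
L=2*4+3=11  i=1*2+0=2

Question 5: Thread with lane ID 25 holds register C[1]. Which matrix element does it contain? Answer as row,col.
L=25->gid=25>>2=6, tid=25&3=1
[1]->row 6+0=6  col 1·2+1=3

6,3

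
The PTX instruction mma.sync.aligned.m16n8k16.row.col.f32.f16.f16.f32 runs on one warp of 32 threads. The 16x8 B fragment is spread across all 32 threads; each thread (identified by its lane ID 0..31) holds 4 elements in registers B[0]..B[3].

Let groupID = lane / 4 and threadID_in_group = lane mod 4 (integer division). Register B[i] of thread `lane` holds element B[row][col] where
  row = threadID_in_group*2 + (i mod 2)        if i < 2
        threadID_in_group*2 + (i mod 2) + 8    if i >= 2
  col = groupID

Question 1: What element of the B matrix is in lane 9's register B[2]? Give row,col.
lane 9: grp=2 (9/4), tig=1 (9%4)
i=2: r=1*2+0+8=10, c=grp=2

10,2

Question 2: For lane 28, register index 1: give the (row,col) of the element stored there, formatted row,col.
lane 28->28/4=7, 28 mod 4=0
i=1  r:2·0+1+0->1  c:7

1,7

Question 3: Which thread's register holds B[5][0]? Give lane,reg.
c=0⇒gr=0  r=5⇒Rb=0,th=2,odd=1
L=0*4+2=2  i=0*2+1=1

2,1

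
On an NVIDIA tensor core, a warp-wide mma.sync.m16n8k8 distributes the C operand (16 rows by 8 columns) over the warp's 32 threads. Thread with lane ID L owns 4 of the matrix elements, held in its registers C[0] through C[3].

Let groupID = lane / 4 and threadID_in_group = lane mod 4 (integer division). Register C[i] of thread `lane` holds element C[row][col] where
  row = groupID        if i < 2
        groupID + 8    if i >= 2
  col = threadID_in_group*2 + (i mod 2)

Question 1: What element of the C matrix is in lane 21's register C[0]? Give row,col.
5,2

lane 21->21/4=5, 21 mod 4=1
i=0  r:5+0->5  c:2·1+0->2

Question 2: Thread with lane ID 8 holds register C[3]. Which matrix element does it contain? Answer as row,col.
10,1

lane 8: grp=2 (8/4), tig=0 (8%4)
i=3: r=2+8=10, c=0*2+1=1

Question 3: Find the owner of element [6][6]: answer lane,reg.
r=6⇒gr=6,Rb=0  c=6⇒th=3,odd=0
L=6*4+3=27  i=0*2+0=0

27,0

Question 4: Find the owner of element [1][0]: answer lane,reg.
r:1=>grp=1,rB=0  c:0=>tig=0,lo=0
L=1*4+0=4  i=0*2+0=0

4,0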